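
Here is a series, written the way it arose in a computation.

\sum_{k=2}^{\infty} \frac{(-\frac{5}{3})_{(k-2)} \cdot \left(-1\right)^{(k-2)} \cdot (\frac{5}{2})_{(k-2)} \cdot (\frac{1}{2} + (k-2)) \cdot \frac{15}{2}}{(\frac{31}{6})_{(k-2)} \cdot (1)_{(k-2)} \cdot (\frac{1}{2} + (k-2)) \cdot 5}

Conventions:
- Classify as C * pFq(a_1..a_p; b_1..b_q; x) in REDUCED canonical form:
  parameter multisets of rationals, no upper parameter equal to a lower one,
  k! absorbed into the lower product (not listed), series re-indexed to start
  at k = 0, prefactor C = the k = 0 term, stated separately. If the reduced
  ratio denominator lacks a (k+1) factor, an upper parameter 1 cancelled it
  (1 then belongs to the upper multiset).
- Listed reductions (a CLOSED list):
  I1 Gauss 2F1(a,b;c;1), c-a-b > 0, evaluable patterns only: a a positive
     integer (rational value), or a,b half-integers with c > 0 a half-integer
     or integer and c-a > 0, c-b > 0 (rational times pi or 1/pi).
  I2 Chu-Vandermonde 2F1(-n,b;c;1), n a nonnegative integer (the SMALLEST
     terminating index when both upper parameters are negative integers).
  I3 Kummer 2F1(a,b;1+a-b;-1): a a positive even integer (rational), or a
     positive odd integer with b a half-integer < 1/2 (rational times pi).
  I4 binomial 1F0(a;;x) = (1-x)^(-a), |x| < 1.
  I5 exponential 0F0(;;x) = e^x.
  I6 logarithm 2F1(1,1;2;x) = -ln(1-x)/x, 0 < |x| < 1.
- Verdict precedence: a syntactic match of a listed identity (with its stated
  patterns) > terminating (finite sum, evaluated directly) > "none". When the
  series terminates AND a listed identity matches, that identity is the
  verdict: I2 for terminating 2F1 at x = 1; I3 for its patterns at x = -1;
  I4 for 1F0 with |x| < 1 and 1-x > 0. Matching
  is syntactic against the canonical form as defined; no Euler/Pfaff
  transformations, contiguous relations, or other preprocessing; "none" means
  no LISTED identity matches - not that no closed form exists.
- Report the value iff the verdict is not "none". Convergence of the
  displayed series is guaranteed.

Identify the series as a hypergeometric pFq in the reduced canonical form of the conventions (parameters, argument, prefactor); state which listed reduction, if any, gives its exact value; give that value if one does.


Reduced: x = -1, 2F1, upper = {-\frac{5}{3}, \frac{5}{2}}, lower = {\frac{31}{6}}, C = \frac{3}{2}. Verdict: none. No listed pattern accepts 2F1(-\frac{5}{3}, \frac{5}{2}; \frac{31}{6}; -1).

First insight: t_0 = \frac{3}{2} here, and (1)_k (prefactor 3/2) is k! itself.
Adjacent-term ratio: r(k) = -1 * (k-\frac{5}{3}) (k+\frac{5}{2}) / [(k+\frac{31}{6}) (k+1)] - rational in k, leading ratio -1; with t_0 = \frac{3}{2}, classification follows.


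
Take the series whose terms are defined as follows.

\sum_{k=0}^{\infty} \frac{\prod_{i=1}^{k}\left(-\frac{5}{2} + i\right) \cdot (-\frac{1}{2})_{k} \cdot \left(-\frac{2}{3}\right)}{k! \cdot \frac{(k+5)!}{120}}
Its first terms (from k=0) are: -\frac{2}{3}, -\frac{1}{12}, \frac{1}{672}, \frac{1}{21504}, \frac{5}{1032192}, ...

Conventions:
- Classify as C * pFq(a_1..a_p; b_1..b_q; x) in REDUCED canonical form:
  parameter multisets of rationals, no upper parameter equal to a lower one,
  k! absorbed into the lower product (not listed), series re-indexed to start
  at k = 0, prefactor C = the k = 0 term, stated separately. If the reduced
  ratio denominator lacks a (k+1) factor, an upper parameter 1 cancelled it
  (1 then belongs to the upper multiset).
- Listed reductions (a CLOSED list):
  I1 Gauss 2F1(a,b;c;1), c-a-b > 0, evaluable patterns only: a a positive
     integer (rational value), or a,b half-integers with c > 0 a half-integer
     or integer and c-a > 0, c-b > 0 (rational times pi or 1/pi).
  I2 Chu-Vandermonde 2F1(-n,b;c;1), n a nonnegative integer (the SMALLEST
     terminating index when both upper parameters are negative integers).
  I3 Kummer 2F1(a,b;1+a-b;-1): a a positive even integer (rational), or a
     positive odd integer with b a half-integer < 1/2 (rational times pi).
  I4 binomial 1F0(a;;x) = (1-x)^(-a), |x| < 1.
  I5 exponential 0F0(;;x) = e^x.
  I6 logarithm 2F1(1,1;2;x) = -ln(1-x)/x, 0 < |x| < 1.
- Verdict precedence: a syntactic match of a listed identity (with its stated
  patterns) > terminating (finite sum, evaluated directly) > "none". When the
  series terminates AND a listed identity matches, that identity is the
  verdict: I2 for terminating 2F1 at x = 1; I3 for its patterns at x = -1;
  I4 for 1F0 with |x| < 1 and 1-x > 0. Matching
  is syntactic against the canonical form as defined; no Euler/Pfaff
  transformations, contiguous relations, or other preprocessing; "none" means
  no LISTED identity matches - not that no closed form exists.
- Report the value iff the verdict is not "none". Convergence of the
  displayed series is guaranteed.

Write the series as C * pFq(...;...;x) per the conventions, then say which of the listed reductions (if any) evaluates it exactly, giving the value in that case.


This is -\frac{2}{3} * 2F1(-\frac{3}{2}, -\frac{1}{2}; 6; 1) in reduced canonical form. Verdict: Gauss (I1, half-integer pattern) fires (x = 1; upper {-\frac{3}{2}, -\frac{1}{2}} half-integers, c = 6 in the evaluable pattern). Hence: \left(-\frac{2097152}{891891}\right) / \pi.

Key observation: from the first term -\frac{2}{3}: the denominator's factorial ratio (prefactor -2/3) is a lower Pochhammer.
Consecutive-term ratio: r(k) = 1 * (k-\frac{3}{2}) (k-\frac{1}{2}) / [(k+6) (k+1)] - rational in k. x = 1; t_0 = -\frac{2}{3}; negate the roots.


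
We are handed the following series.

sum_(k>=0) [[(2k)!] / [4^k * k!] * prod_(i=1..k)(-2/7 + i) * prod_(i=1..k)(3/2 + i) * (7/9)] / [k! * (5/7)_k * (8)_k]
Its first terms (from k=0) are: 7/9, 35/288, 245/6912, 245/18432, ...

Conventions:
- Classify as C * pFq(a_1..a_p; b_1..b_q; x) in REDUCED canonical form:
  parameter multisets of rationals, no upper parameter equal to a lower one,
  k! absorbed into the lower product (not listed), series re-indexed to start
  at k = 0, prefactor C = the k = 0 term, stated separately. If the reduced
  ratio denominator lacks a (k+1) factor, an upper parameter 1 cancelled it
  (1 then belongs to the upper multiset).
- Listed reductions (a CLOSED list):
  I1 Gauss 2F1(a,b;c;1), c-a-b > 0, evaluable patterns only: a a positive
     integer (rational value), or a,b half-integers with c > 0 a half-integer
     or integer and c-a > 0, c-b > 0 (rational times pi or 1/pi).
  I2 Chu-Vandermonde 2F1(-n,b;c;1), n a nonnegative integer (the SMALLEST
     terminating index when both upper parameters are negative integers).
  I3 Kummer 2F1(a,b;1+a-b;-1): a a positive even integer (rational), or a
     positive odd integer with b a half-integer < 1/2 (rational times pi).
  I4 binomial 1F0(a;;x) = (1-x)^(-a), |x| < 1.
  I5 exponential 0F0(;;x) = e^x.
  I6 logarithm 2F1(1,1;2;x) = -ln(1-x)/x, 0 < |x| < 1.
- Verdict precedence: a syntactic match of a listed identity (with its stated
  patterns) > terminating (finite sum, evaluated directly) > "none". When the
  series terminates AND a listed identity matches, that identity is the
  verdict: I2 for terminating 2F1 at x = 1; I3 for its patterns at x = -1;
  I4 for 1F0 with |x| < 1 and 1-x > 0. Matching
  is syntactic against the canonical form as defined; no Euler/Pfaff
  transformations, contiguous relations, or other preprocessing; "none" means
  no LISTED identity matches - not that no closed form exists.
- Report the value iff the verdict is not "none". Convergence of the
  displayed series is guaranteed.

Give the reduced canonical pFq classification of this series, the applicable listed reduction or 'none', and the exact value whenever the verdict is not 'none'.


At argument 1: a 2F1 with upper {1/2, 5/2}, lower {8}, scaled by C = 7/9. Verdict (x = 1): the half-integer Gauss pattern (I1) applies (x = 1; upper {1/2, 5/2} half-integers, c = 8 in the evaluable pattern). Exact value: (524288/173745) / pi.

Key observation: from the first term 7/9: the (2k)!/(4^k k!) block (C = 7/9, x = 1) is the Pochhammer (1/2)_k.
Ratio: r(k) = 1 * (k+1/2) (k+5/2) / [(k+8) (k+1)] - poly over poly, x = 1 from leading terms; C = 7/9 at k = 0.


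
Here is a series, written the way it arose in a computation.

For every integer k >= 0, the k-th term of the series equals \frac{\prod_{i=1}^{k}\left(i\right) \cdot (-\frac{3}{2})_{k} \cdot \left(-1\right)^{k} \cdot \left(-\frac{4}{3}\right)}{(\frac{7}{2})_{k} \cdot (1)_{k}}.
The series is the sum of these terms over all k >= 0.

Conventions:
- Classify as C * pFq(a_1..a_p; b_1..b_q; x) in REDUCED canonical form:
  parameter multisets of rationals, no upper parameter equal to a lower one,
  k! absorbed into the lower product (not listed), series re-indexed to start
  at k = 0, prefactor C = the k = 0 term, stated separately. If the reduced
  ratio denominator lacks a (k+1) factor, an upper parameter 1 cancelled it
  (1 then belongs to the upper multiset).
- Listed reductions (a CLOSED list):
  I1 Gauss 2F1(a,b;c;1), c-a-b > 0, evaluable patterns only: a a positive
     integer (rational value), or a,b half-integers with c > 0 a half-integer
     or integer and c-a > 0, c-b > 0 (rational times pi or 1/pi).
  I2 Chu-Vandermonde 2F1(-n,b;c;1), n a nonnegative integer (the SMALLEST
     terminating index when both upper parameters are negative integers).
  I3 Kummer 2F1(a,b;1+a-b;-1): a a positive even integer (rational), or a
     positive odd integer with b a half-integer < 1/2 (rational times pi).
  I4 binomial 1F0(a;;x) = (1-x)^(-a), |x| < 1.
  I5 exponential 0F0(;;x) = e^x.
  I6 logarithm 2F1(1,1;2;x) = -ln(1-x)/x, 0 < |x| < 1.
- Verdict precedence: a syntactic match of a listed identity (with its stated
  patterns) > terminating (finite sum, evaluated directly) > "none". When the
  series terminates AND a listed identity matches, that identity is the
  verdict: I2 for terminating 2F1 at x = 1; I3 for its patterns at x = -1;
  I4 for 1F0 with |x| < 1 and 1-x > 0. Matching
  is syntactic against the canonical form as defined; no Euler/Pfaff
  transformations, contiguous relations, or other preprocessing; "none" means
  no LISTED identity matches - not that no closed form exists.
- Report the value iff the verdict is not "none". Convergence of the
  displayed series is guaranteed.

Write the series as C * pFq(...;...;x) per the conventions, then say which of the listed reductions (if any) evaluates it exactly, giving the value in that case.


Prefactor -\frac{4}{3}, argument -1: 2F1 with upper {-\frac{3}{2}, 1} over lower {\frac{7}{2}}. Verdict (x = -1): Kummer (I3) applies (x = -1; c = \frac{7}{2} equals 1+a-b for upper {-\frac{3}{2}, 1}: listed pattern). Value: \left(-\frac{5}{8}\right) \cdot \pi.

Key step: t_0 = -\frac{4}{3} here, and the running product (C = -4/3) telescopes to a rising factorial.
Adjacent-term ratio: r(k) = -1 * (k-\frac{3}{2}) (k+1) / [(k+\frac{7}{2}) (k+1)] - rational; roots negated = parameters, x = -1, C = -\frac{4}{3}.


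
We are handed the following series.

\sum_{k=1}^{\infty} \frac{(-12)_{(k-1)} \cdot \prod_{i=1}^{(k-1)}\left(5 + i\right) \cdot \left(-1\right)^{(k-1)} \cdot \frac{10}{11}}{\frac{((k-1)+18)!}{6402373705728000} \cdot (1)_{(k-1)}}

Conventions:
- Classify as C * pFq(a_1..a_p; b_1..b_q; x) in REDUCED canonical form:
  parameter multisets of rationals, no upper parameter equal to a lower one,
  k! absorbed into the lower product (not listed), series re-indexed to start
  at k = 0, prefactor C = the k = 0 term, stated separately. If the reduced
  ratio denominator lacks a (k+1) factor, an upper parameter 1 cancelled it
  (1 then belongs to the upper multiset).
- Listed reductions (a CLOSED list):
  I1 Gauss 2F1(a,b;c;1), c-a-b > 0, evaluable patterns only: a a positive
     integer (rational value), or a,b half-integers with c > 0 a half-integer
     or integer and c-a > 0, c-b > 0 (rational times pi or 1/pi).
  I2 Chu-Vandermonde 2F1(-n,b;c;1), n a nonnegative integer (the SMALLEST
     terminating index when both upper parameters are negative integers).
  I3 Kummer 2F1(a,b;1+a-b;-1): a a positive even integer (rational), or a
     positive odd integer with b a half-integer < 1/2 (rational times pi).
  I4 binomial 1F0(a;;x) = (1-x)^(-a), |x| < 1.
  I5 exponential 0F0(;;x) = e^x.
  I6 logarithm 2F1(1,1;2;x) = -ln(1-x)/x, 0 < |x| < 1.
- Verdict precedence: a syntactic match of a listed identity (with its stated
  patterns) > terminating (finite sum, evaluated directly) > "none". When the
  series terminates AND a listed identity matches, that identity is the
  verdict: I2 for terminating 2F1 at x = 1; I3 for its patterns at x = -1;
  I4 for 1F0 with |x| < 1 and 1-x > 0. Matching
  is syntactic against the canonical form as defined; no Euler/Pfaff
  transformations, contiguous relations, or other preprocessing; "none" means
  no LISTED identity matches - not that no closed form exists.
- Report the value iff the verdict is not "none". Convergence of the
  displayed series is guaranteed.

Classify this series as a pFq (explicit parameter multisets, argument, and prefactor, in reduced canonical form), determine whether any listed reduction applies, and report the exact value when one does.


First insight: t_0 being \frac{10}{11}, the denominator's factorial ratio (C = 10/11, x = -1) is a lower Pochhammer.
Adjacent-term ratio: r(k) = -1 * (k-12) (k+6) / [(k+19) (k+1)] - rational in k. x = -1; t_0 = \frac{10}{11}; negate the roots.

Reduced: x = -1, 2F1, upper = {-12, 6}, lower = {19}, C = \frac{10}{11}. Verdict: Kummer's theorem (I3) matches (x = -1; c = 19 equals 1+a-b for upper {-12, 6}: listed pattern). Sum: \frac{408}{11}.


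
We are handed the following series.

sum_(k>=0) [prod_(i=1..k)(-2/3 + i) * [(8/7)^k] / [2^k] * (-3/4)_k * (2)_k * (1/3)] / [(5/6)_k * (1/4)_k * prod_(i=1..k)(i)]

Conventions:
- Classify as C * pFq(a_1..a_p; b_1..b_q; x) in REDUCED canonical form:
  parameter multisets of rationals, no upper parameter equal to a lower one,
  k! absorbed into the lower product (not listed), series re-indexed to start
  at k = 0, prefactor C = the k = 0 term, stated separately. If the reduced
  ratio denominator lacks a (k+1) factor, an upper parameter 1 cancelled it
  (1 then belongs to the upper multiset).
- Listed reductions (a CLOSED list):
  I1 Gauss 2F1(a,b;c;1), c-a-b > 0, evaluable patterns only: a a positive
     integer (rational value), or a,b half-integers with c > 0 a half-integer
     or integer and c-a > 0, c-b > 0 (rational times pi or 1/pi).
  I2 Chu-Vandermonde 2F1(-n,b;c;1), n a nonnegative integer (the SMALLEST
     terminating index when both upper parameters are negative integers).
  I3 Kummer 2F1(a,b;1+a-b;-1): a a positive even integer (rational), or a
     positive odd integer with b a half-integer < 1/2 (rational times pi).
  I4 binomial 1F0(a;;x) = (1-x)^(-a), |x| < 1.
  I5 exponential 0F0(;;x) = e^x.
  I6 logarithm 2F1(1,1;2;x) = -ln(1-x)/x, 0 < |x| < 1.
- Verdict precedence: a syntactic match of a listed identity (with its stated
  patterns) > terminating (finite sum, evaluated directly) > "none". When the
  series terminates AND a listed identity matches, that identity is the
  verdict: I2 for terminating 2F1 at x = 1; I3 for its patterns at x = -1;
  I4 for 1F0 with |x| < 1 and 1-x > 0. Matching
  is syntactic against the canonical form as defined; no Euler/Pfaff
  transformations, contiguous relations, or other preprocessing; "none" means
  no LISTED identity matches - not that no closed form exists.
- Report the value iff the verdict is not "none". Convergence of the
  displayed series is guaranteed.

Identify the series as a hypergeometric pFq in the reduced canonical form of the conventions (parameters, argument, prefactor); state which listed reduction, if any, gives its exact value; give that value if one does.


The series (x = 4/7) is 3F2: upper {-3/4, 1/3, 2}, lower {1/4, 5/6}, prefactor 1/3. Verdict: none - this 3F2 at x = 4/7 matches no listed pattern, and upper {-3/4, 1/3, 2} holds no stopper.

First insight: with t_0 = 1/3, the running product (prefactor 1/3) telescopes to a rising factorial.
Term ratio: r(k) = (4/7) * (k-3/4) (k+1/3) (k+2) / [(k+1/4) (k+5/6) (k+1)] - rational in k. x = (4/7); t_0 = 1/3; negate the roots.


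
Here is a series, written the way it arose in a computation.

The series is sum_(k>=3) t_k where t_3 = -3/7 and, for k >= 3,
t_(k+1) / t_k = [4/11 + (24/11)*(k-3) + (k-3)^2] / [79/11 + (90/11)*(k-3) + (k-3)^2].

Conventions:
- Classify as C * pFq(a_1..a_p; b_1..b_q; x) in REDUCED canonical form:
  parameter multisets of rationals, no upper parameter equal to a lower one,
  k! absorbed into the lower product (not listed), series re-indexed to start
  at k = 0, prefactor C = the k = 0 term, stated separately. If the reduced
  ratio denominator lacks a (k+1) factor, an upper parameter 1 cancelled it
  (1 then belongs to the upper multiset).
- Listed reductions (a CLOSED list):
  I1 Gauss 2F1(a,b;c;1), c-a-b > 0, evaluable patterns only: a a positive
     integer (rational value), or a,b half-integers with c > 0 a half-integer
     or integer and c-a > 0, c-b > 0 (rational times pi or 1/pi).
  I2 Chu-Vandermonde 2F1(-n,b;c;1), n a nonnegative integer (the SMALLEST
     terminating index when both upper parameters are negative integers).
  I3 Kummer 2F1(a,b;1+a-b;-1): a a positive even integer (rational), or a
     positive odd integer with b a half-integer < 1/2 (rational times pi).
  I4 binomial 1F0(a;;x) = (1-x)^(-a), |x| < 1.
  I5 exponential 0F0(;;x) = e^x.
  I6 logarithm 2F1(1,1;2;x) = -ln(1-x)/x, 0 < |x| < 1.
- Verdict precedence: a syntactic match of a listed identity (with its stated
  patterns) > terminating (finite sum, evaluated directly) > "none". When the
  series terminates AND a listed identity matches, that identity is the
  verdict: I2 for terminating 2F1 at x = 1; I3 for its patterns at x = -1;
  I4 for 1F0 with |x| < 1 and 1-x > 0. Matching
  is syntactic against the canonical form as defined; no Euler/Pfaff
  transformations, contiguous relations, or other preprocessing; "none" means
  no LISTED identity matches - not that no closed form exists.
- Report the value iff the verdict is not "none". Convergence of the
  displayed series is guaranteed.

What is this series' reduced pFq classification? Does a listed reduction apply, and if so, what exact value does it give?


Reduced: x = 1, 2F1, upper = {2/11, 2}, lower = {79/11}, C = -3/7. Verdict: Gauss (I1, integer-parameter pattern) matches (x = 1: the Gamma ratio telescopes since c-a-b = 5 > 0 and a = 2 in Z>0). Its exact value is -1938/4235.

First insight: t_0 being -3/7, factor the ratio over Q (C = -3/7): negated roots = parameters.
Ratio: r(k) = 1 * (k+2/11) (k+2) / [(k+79/11) (k+1)] - rational; roots negated = parameters, x = 1, C = -3/7.


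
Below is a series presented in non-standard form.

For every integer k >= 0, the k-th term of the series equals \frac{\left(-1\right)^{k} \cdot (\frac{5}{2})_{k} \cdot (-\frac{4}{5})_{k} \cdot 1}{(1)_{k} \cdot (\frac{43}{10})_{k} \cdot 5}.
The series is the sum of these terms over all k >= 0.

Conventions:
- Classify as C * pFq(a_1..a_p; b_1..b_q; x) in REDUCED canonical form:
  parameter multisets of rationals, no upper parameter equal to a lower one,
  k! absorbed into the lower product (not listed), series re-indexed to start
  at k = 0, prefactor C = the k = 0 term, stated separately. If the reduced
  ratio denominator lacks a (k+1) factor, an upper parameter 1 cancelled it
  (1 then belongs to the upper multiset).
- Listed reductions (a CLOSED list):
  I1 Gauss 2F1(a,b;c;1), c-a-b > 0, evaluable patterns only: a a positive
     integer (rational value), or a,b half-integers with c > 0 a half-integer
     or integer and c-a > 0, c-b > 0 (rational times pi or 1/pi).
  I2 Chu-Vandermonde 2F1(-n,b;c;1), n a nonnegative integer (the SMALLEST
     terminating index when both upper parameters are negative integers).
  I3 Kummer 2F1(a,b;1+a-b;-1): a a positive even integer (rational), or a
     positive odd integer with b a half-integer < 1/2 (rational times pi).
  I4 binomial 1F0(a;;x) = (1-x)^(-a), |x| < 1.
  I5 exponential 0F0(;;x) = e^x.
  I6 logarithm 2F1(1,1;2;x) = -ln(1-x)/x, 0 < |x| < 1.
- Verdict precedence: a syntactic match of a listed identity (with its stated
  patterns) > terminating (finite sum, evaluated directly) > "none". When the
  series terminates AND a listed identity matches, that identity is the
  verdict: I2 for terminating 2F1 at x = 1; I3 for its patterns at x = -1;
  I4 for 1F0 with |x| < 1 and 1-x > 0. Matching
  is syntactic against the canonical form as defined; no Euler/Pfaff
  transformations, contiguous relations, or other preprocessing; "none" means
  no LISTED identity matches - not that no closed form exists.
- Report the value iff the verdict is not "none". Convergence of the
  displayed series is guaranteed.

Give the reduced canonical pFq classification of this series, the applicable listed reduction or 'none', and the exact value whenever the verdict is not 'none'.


This is \frac{1}{5} * 2F1(-\frac{4}{5}, \frac{5}{2}; \frac{43}{10}; -1) in reduced canonical form. Verdict: none. A 2F1 with upper {-\frac{4}{5}, \frac{5}{2}} fits none of I1-I6 at x = -1; the sum runs forever.

The tell: from the first term \frac{1}{5}: the constant factors (prefactor 1/5) combine into one prefactor.
Adjacent-term ratio: r(k) = -1 * (k-\frac{4}{5}) (k+\frac{5}{2}) / [(k+\frac{43}{10}) (k+1)] - rational; roots negated = parameters, x = -1, C = \frac{1}{5}.


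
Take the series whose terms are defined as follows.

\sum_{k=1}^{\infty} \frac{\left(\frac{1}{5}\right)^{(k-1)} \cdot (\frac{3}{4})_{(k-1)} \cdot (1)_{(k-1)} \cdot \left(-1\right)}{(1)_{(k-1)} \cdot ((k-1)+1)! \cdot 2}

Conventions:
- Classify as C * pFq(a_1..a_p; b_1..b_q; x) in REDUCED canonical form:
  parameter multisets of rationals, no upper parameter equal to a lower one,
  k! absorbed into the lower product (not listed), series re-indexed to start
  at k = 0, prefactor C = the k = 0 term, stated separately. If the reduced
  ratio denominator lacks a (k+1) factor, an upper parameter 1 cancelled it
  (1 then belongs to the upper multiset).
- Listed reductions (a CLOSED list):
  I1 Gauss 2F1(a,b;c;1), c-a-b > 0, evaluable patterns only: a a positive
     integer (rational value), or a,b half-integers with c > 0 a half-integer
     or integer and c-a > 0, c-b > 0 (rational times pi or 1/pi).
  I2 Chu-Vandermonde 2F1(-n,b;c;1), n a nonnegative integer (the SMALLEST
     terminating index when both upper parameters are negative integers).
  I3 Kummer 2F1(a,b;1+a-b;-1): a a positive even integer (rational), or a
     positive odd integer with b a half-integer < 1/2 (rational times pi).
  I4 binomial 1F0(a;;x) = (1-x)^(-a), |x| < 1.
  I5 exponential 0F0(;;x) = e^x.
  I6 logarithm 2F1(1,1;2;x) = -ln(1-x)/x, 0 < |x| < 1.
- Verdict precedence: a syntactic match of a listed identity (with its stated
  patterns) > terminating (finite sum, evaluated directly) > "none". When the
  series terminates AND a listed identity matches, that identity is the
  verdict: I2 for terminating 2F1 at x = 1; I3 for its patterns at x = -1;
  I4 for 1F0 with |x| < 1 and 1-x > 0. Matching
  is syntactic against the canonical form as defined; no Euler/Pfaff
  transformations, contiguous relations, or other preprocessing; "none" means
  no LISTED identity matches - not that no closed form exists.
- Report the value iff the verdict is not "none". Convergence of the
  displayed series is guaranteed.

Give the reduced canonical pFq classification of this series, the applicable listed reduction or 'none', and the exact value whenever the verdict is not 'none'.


With C = -\frac{1}{2}: the canonical form is 2F1(\frac{3}{4}, 1; 2; \frac{1}{5}). Verdict: none here - no I1-I6 shape fits x = \frac{1}{5} with lower {2}.

The tell: t_0 being -\frac{1}{2}, the constant factors (C = -1/2) combine into one prefactor.
Adjacent-term ratio: r(k) = \frac{1}{5} * (k+\frac{3}{4}) (k+1) / [(k+2) (k+1)] - poly over poly, x = \frac{1}{5} from leading terms; C = -\frac{1}{2} at k = 0.


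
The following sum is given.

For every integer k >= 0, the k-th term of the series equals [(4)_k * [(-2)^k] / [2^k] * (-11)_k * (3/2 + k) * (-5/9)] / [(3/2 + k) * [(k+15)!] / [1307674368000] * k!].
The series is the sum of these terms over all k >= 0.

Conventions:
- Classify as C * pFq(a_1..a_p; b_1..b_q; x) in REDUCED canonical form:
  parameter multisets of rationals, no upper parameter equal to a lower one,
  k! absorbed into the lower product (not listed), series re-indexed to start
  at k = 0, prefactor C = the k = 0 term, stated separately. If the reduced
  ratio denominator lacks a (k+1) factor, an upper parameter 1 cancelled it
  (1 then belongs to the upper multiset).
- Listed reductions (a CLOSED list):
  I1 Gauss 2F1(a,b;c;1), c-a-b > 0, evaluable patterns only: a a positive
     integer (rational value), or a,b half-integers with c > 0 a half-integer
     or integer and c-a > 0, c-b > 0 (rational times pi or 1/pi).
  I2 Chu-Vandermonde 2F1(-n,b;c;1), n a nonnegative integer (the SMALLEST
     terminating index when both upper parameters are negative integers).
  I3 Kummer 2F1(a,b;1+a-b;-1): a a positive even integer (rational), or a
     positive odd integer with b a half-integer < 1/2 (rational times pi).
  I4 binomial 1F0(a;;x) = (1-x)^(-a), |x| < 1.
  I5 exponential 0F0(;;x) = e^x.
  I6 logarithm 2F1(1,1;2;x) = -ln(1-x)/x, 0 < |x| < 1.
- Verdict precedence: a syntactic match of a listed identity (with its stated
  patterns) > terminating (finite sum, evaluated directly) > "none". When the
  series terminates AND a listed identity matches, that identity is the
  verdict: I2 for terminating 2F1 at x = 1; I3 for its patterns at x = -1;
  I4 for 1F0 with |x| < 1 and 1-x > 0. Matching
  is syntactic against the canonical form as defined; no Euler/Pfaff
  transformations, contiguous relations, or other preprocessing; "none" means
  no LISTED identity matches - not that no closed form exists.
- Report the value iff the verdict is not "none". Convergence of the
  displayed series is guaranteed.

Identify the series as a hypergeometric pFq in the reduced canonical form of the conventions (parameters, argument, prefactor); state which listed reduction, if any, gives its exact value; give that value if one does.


x = -1 here; the reduced form reads 2F1, upper {-11, 4}, lower {16}, C = -5/9. Verdict: the Kummer evaluation I3 fires (x = -1; c = 16 equals 1+a-b for upper {-11, 4}: listed pattern). Value: -175/18.

Key step: from the first term -5/9: the two k-th powers (C = -5/9, x = -1) combine into one argument.
Step ratio: r(k) = (-1) * (k-11) (k+4) / [(k+16) (k+1)] - poly over poly, x = (-1) from leading terms; C = -5/9 at k = 0.


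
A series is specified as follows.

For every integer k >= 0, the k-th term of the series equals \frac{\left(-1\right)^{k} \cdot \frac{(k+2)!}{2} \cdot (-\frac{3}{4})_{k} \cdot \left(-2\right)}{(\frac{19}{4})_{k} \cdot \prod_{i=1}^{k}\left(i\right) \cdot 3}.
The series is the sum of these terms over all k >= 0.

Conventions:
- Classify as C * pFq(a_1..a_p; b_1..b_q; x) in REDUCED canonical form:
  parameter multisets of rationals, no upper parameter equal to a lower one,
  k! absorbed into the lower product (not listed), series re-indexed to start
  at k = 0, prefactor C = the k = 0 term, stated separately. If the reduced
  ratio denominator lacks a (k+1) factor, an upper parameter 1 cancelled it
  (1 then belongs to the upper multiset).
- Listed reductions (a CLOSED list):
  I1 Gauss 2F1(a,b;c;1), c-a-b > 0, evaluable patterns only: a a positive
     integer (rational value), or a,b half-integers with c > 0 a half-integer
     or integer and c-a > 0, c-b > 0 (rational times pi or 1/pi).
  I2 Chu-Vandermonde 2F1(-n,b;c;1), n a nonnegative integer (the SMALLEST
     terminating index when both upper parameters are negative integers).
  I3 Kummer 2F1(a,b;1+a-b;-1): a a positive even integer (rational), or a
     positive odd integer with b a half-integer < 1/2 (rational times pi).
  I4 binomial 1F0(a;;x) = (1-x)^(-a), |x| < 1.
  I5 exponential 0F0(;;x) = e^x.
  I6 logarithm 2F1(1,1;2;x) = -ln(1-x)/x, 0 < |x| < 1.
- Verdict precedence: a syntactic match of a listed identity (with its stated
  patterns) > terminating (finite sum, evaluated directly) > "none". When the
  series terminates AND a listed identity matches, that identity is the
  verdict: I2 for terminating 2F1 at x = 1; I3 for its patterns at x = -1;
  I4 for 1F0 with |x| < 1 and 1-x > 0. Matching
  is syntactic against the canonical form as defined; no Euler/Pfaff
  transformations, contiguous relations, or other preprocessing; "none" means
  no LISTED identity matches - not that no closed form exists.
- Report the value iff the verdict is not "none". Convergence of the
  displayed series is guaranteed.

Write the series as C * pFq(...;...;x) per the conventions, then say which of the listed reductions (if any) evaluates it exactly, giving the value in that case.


Reduced: x = -1, 2F1, upper = {-\frac{3}{4}, 3}, lower = {\frac{19}{4}}, C = -\frac{2}{3}. Verdict: none (x = -1): each listed identity misses the multisets {-\frac{3}{4}, 3} ; {\frac{19}{4}}.

Structural cue: with t_0 = -\frac{2}{3}, the product of the first k integers (C = -2/3) is k!.
Term ratio: r(k) = -1 * (k-\frac{3}{4}) (k+3) / [(k+\frac{19}{4}) (k+1)] ; factor over Q: parameters, x = -1, and C = -\frac{2}{3}.


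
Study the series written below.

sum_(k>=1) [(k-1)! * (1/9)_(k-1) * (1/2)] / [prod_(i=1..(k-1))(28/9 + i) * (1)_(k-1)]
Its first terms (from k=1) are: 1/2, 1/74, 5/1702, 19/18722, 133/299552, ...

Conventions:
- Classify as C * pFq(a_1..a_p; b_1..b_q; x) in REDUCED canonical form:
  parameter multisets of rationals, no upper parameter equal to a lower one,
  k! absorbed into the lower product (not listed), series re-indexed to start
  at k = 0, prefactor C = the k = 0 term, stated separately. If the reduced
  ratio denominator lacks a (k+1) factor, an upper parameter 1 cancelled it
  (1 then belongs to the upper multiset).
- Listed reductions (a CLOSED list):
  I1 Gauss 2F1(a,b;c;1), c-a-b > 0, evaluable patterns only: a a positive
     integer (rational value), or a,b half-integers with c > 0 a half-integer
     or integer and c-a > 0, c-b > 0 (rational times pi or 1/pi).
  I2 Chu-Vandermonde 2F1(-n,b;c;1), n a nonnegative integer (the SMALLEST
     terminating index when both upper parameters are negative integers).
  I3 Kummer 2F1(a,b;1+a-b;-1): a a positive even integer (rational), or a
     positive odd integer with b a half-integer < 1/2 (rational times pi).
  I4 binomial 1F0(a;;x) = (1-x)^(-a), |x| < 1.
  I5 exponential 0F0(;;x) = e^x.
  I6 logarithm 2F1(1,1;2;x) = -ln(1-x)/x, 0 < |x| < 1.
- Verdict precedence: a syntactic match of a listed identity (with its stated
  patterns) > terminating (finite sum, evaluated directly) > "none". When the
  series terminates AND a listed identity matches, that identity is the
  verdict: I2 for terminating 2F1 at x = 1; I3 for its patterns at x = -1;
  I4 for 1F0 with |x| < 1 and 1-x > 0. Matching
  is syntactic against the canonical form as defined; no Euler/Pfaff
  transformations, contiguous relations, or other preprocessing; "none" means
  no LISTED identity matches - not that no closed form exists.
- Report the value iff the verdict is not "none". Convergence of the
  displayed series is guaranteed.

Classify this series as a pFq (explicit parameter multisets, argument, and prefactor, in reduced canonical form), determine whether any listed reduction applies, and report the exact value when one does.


Prefactor 1/2, argument 1: 2F1 with upper {1/9, 1} over lower {37/9}. Verdict: the Gauss summation I1 applies (x = 1: the Gamma ratio telescopes since c-a-b = 3 > 0 and a = 1 in Z>0). Exact value: 14/27.

Key step: t_0 being 1/2, the lower running product (C = 1/2, x = 1) is a rising factorial.
Term ratio: r(k) = 1 * (k+1/9) (k+1) / [(k+37/9) (k+1)] - poly over poly, x = 1 from leading terms; C = 1/2 at k = 0.


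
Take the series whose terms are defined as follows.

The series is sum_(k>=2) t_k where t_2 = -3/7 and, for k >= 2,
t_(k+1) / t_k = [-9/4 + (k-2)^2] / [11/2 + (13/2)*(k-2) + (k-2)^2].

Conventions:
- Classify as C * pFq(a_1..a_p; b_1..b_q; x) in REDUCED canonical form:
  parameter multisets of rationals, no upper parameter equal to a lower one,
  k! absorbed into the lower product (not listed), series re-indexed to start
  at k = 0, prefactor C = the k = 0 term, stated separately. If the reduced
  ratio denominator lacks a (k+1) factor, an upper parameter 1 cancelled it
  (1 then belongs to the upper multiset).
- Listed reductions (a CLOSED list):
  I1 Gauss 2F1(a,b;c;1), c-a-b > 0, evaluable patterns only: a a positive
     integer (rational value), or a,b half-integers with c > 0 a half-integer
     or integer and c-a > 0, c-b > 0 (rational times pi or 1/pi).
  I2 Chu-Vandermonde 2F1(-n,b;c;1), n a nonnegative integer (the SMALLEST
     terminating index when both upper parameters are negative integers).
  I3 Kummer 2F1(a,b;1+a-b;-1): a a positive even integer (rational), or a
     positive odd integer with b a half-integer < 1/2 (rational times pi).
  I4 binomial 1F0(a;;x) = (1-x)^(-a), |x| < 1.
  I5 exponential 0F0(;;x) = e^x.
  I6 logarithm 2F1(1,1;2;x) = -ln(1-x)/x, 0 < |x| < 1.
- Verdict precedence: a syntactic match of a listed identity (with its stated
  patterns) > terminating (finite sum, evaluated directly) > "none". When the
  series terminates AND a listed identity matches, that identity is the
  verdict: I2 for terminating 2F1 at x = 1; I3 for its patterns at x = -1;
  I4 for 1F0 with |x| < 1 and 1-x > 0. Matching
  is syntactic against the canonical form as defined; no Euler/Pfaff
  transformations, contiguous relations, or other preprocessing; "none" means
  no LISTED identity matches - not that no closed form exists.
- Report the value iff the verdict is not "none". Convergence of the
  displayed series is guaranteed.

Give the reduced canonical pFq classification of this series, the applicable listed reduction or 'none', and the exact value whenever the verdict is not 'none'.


This is -3/7 * 2F1(-3/2, 3/2; 11/2; 1) in reduced canonical form. Verdict (x = 1): Gauss's theorem I1 (half-integer case) applies (x = 1; upper {-3/2, 3/2} half-integers, c = 11/2 in the evaluable pattern). Its exact value is (-2835/32768) * pi.

First insight: with t_0 = -3/7, the expanded ratio factors over Q; C = -3/7, roots give parameters.
Ratio: r(k) = 1 * (k-3/2) (k+3/2) / [(k+11/2) (k+1)] - rational in k, leading ratio 1; with t_0 = -3/7, classification follows.


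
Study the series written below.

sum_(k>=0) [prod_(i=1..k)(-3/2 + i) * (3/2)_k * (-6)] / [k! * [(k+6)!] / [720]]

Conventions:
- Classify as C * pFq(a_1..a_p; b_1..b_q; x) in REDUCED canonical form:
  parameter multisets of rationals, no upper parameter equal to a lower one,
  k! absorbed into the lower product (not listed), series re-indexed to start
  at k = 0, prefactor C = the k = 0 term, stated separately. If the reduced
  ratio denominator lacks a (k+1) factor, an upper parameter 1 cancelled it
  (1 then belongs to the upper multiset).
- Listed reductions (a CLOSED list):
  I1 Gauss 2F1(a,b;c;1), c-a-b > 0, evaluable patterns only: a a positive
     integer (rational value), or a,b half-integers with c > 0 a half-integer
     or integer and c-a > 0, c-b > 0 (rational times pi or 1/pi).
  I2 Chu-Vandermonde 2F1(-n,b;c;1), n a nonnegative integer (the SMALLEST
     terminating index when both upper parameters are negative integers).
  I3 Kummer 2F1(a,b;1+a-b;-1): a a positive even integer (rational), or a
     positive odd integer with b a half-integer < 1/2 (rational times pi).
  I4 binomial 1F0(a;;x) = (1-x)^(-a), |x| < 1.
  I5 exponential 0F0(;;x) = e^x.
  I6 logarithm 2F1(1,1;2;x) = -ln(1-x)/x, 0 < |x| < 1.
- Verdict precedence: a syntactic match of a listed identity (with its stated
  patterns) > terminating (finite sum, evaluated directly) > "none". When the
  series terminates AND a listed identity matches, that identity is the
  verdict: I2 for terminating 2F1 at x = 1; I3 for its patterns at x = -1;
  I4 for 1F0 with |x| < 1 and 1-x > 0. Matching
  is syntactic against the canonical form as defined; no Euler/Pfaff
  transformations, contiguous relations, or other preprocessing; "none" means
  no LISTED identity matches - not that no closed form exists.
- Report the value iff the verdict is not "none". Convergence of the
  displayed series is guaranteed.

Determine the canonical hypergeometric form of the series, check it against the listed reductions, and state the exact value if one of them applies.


First insight: with t_0 = -6, the running product (C = -6) telescopes to a rising factorial.
Term ratio: r(k) = 1 * (k-1/2) (k+3/2) / [(k+7) (k+1)] - poly over poly, x = 1 from leading terms; C = -6 at k = 0.

With C = -6: the canonical form is 2F1(-1/2, 3/2; 7; 1). Verdict: this is Gauss (I1, half-integer pattern) (x = 1; upper {-1/2, 3/2} half-integers, c = 7 in the evaluable pattern). Hence: (-1048576/63063) / pi.


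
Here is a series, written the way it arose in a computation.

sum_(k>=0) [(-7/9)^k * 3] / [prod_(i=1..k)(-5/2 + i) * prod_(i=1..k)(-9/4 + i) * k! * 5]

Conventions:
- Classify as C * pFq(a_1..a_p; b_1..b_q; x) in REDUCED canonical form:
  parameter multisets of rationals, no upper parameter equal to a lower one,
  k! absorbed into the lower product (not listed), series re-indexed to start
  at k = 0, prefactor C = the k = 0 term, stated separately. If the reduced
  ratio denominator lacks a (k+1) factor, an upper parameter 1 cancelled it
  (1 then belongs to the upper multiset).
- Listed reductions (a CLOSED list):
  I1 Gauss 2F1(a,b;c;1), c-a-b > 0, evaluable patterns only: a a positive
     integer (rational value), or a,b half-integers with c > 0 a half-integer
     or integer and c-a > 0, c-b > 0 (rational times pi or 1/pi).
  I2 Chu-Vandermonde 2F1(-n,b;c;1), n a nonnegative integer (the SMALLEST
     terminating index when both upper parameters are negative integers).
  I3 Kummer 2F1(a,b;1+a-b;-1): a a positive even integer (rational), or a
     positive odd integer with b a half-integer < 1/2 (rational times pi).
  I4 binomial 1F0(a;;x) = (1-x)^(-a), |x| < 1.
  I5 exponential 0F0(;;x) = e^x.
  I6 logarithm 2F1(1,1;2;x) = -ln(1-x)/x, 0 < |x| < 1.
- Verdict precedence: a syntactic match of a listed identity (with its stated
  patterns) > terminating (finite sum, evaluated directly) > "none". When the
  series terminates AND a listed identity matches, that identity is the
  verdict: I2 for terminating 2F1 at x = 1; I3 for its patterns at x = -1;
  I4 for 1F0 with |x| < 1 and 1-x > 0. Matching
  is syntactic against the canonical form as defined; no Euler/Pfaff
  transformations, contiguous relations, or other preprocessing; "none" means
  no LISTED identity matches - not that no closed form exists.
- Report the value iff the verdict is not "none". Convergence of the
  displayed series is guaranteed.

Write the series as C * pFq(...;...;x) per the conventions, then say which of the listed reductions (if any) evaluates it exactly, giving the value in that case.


Classification (C = 3/5): 0F2 with upper {-}, lower {-3/2, -5/4}, argument x = -7/9. Verdict: none - at argument -7/9 the multisets {-} ; {-3/2, -5/4} match no listed identity.

First insight: t_0 = 3/5 here, and the lower running product (C = 3/5) is a rising factorial.
Term ratio: r(k) = (-7/9) * 1 / [(k-3/2) (k-5/4) (k+1)] - rational in k, leading ratio (-7/9); with t_0 = 3/5, classification follows.


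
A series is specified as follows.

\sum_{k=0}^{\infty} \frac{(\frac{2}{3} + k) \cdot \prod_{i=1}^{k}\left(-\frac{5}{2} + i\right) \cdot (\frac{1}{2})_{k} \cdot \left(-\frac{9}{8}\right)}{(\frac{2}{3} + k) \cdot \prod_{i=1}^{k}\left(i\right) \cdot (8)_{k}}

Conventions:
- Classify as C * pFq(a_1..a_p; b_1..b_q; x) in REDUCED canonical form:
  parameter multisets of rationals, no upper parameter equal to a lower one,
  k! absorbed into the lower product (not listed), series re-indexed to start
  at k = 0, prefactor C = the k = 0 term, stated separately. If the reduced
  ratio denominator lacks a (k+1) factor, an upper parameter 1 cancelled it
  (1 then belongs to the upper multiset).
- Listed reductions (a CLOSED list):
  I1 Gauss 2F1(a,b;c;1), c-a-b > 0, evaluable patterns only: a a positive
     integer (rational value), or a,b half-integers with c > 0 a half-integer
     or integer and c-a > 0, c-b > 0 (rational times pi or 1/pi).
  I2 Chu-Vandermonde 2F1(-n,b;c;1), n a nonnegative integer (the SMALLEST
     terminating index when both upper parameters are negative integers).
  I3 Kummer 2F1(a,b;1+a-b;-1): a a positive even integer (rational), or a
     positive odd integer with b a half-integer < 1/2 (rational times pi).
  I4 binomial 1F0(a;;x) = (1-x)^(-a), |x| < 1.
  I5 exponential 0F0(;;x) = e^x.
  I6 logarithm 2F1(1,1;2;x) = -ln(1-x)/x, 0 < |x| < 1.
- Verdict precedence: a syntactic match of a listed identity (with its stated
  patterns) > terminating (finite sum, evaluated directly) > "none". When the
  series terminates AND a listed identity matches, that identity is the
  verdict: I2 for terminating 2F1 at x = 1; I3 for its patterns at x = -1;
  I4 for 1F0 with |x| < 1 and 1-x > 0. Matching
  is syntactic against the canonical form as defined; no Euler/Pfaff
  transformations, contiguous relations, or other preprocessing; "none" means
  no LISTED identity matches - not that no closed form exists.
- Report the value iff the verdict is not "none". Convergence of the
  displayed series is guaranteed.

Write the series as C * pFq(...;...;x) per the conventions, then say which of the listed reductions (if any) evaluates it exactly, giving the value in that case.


Prefactor -\frac{9}{8}, argument 1: 2F1 with upper {-\frac{3}{2}, \frac{1}{2}} over lower {8}. Verdict: Gauss (I1, half-integer pattern) applies (x = 1; upper {-\frac{3}{2}, \frac{1}{2}} half-integers, c = 8 in the evaluable pattern). Value: \left(-\frac{16777216}{5214495}\right) / \pi.

Key step: t_0 = -\frac{9}{8} here, and the running product (C = -9/8) telescopes to a rising factorial.
Ratio: r(k) = 1 * (k-\frac{3}{2}) (k+\frac{1}{2}) / [(k+8) (k+1)] - rational; roots negated = parameters, x = 1, C = -\frac{9}{8}.
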